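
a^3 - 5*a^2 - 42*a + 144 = (a - 8)*(a - 3)*(a + 6)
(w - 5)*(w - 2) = w^2 - 7*w + 10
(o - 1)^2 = o^2 - 2*o + 1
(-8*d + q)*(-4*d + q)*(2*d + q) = 64*d^3 + 8*d^2*q - 10*d*q^2 + q^3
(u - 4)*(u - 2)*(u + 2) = u^3 - 4*u^2 - 4*u + 16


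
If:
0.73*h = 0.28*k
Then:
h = 0.383561643835616*k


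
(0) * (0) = 0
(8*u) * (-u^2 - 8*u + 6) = -8*u^3 - 64*u^2 + 48*u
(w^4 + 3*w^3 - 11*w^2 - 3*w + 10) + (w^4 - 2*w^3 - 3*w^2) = 2*w^4 + w^3 - 14*w^2 - 3*w + 10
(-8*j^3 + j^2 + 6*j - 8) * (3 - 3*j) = 24*j^4 - 27*j^3 - 15*j^2 + 42*j - 24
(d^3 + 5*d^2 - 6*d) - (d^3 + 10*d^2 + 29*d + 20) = -5*d^2 - 35*d - 20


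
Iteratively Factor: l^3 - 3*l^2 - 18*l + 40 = (l + 4)*(l^2 - 7*l + 10) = (l - 5)*(l + 4)*(l - 2)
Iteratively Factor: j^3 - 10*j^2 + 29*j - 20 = (j - 4)*(j^2 - 6*j + 5) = (j - 4)*(j - 1)*(j - 5)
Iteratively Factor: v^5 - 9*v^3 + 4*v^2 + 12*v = (v)*(v^4 - 9*v^2 + 4*v + 12) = v*(v - 2)*(v^3 + 2*v^2 - 5*v - 6) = v*(v - 2)*(v + 3)*(v^2 - v - 2) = v*(v - 2)^2*(v + 3)*(v + 1)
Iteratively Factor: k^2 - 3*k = (k - 3)*(k)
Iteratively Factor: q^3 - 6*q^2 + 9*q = (q - 3)*(q^2 - 3*q) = (q - 3)^2*(q)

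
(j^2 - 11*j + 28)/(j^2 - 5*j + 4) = (j - 7)/(j - 1)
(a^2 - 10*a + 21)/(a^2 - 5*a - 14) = (a - 3)/(a + 2)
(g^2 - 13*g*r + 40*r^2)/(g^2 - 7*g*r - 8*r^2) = (g - 5*r)/(g + r)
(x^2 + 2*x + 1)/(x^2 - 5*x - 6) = (x + 1)/(x - 6)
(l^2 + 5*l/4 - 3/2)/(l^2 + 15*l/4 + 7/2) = (4*l - 3)/(4*l + 7)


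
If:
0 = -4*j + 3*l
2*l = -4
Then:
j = -3/2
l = -2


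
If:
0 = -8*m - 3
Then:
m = -3/8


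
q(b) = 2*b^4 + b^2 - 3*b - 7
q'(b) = 8*b^3 + 2*b - 3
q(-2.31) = 62.21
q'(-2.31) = -106.23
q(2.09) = 29.26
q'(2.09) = 74.21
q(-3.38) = 275.60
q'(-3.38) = -318.68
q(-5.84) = 2371.01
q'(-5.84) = -1608.09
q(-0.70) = -3.93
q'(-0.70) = -7.14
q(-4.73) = 1030.66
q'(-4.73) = -859.05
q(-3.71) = 396.79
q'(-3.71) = -418.94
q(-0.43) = -5.46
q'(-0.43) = -4.50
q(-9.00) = 13223.00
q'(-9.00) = -5853.00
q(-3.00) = 173.00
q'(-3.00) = -225.00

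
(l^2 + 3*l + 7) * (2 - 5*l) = -5*l^3 - 13*l^2 - 29*l + 14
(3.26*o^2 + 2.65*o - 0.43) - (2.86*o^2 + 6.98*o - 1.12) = 0.4*o^2 - 4.33*o + 0.69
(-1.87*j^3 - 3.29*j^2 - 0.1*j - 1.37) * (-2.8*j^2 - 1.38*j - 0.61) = 5.236*j^5 + 11.7926*j^4 + 5.9609*j^3 + 5.9809*j^2 + 1.9516*j + 0.8357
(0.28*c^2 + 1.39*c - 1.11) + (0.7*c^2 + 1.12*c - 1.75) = 0.98*c^2 + 2.51*c - 2.86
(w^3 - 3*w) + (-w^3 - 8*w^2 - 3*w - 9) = -8*w^2 - 6*w - 9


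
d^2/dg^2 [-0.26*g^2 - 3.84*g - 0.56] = -0.520000000000000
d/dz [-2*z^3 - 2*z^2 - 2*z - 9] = -6*z^2 - 4*z - 2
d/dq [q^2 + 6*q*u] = 2*q + 6*u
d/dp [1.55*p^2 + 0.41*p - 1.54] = 3.1*p + 0.41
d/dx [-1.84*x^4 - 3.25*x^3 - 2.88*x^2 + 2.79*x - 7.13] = -7.36*x^3 - 9.75*x^2 - 5.76*x + 2.79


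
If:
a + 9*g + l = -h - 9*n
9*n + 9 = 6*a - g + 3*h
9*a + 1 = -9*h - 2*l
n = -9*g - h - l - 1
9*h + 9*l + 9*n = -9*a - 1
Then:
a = 46505/17721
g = 1139/5907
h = -49502/17721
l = 514/1969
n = -3598/17721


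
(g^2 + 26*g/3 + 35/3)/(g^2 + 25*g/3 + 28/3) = (3*g + 5)/(3*g + 4)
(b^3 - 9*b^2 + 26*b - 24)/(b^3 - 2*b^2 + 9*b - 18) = (b^2 - 7*b + 12)/(b^2 + 9)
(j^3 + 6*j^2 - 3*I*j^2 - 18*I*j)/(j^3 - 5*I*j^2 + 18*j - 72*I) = j*(j + 6)/(j^2 - 2*I*j + 24)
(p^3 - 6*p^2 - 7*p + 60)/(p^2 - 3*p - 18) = (p^2 - 9*p + 20)/(p - 6)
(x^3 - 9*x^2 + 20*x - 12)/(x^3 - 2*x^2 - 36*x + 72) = (x - 1)/(x + 6)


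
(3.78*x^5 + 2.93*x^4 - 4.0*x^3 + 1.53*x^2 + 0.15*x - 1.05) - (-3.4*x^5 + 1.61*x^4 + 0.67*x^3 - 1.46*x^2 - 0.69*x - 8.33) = 7.18*x^5 + 1.32*x^4 - 4.67*x^3 + 2.99*x^2 + 0.84*x + 7.28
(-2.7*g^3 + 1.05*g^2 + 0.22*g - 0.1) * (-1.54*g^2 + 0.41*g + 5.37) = 4.158*g^5 - 2.724*g^4 - 14.4073*g^3 + 5.8827*g^2 + 1.1404*g - 0.537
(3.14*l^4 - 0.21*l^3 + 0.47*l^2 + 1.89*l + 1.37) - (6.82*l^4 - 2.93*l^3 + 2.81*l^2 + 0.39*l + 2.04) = -3.68*l^4 + 2.72*l^3 - 2.34*l^2 + 1.5*l - 0.67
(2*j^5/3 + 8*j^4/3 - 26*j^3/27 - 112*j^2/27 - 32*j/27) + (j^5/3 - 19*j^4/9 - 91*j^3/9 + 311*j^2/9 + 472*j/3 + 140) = j^5 + 5*j^4/9 - 299*j^3/27 + 821*j^2/27 + 4216*j/27 + 140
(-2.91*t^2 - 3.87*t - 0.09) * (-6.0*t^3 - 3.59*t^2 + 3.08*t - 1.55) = 17.46*t^5 + 33.6669*t^4 + 5.4705*t^3 - 7.086*t^2 + 5.7213*t + 0.1395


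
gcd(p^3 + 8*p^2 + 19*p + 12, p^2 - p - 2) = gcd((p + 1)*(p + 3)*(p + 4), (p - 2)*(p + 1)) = p + 1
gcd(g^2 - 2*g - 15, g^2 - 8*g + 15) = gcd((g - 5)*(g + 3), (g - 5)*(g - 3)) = g - 5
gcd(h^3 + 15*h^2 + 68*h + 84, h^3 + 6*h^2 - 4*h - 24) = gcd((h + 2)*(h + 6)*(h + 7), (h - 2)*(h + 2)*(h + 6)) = h^2 + 8*h + 12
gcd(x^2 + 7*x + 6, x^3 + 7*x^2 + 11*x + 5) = x + 1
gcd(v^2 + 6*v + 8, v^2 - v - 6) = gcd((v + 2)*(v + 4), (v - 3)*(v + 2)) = v + 2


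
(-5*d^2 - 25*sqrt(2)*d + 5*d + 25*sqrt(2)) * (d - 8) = -5*d^3 - 25*sqrt(2)*d^2 + 45*d^2 - 40*d + 225*sqrt(2)*d - 200*sqrt(2)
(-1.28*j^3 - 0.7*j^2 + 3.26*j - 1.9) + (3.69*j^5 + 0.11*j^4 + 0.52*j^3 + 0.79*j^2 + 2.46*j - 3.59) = 3.69*j^5 + 0.11*j^4 - 0.76*j^3 + 0.0900000000000001*j^2 + 5.72*j - 5.49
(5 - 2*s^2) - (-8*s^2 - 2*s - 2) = 6*s^2 + 2*s + 7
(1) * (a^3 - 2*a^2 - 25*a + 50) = a^3 - 2*a^2 - 25*a + 50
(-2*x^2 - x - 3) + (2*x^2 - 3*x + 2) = -4*x - 1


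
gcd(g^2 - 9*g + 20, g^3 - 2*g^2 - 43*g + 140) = g^2 - 9*g + 20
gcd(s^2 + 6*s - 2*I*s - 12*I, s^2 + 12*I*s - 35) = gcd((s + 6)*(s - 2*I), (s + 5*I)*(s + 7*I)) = 1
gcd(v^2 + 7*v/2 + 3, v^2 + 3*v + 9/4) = v + 3/2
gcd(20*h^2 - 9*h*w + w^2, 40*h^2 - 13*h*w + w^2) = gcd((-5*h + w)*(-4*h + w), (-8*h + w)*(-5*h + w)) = -5*h + w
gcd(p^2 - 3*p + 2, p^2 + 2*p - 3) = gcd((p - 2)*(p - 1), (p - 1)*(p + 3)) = p - 1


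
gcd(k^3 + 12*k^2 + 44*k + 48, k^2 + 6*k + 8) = k^2 + 6*k + 8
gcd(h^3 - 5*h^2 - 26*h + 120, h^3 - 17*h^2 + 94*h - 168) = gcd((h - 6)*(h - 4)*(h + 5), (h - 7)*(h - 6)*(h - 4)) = h^2 - 10*h + 24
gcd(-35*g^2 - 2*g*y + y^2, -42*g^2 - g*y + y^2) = -7*g + y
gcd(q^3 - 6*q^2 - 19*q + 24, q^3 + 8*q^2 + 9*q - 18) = q^2 + 2*q - 3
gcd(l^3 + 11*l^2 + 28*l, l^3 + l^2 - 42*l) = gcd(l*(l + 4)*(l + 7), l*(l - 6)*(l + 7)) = l^2 + 7*l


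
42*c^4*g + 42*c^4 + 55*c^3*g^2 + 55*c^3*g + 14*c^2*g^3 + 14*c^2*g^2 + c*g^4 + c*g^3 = (c + g)*(6*c + g)*(7*c + g)*(c*g + c)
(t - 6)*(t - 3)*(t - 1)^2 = t^4 - 11*t^3 + 37*t^2 - 45*t + 18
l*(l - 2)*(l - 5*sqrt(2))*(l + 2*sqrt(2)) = l^4 - 3*sqrt(2)*l^3 - 2*l^3 - 20*l^2 + 6*sqrt(2)*l^2 + 40*l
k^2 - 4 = (k - 2)*(k + 2)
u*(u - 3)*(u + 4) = u^3 + u^2 - 12*u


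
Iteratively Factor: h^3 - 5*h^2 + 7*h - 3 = (h - 1)*(h^2 - 4*h + 3) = (h - 3)*(h - 1)*(h - 1)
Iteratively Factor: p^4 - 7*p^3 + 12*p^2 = (p - 3)*(p^3 - 4*p^2) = (p - 4)*(p - 3)*(p^2) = p*(p - 4)*(p - 3)*(p)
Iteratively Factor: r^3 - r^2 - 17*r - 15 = (r - 5)*(r^2 + 4*r + 3) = (r - 5)*(r + 1)*(r + 3)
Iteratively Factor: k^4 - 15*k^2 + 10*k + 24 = (k + 1)*(k^3 - k^2 - 14*k + 24) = (k - 2)*(k + 1)*(k^2 + k - 12) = (k - 3)*(k - 2)*(k + 1)*(k + 4)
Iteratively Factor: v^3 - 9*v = (v + 3)*(v^2 - 3*v) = (v - 3)*(v + 3)*(v)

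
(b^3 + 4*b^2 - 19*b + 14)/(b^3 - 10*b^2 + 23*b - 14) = (b + 7)/(b - 7)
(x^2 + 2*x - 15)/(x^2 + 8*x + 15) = (x - 3)/(x + 3)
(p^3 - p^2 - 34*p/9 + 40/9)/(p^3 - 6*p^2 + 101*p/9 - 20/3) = (p + 2)/(p - 3)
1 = 1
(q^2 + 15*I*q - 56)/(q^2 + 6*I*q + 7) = (q + 8*I)/(q - I)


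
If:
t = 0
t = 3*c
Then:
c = 0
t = 0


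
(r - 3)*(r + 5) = r^2 + 2*r - 15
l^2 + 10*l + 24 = (l + 4)*(l + 6)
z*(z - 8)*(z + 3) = z^3 - 5*z^2 - 24*z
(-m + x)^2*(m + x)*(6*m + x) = 6*m^4 - 5*m^3*x - 7*m^2*x^2 + 5*m*x^3 + x^4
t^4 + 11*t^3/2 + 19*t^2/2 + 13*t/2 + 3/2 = (t + 1/2)*(t + 1)^2*(t + 3)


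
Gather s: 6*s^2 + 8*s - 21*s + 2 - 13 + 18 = 6*s^2 - 13*s + 7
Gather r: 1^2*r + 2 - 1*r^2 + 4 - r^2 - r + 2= 8 - 2*r^2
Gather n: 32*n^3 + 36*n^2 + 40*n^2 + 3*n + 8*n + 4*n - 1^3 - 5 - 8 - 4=32*n^3 + 76*n^2 + 15*n - 18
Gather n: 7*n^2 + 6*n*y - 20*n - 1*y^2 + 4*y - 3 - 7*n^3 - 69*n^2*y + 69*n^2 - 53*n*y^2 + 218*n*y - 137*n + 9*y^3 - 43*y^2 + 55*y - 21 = -7*n^3 + n^2*(76 - 69*y) + n*(-53*y^2 + 224*y - 157) + 9*y^3 - 44*y^2 + 59*y - 24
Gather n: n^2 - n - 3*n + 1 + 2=n^2 - 4*n + 3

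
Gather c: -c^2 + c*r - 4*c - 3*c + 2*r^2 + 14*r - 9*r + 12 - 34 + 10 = -c^2 + c*(r - 7) + 2*r^2 + 5*r - 12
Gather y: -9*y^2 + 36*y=-9*y^2 + 36*y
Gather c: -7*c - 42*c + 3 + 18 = 21 - 49*c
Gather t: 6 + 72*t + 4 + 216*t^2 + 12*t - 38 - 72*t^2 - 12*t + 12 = 144*t^2 + 72*t - 16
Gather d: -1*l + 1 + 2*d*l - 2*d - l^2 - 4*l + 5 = d*(2*l - 2) - l^2 - 5*l + 6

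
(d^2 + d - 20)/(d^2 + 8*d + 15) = (d - 4)/(d + 3)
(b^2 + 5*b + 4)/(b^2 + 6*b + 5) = (b + 4)/(b + 5)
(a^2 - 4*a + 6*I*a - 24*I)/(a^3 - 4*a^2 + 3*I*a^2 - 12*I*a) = (a + 6*I)/(a*(a + 3*I))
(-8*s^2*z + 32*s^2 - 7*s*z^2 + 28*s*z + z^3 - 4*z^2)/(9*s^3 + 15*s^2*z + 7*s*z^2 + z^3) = (-8*s*z + 32*s + z^2 - 4*z)/(9*s^2 + 6*s*z + z^2)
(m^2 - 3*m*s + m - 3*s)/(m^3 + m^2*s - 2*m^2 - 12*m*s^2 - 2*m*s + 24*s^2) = (m + 1)/(m^2 + 4*m*s - 2*m - 8*s)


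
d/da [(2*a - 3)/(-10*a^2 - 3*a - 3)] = 5*(4*a^2 - 12*a - 3)/(100*a^4 + 60*a^3 + 69*a^2 + 18*a + 9)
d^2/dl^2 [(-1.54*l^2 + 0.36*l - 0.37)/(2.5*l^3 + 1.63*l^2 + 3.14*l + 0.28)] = (-19.25*l^6 + 13.5*l^5 + 53.586*l^4 + 2.993024*l^3 - 22.132182*l^2 - 10.794228*l - 7.832864)/(15.625*l^9 + 30.5625*l^8 + 78.80175*l^7 + 86.353747*l^6 + 105.820998*l^5 + 63.63324*l^4 + 40.14572*l^3 + 8.66544*l^2 + 0.738528*l + 0.021952)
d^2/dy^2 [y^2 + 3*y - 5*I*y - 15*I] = 2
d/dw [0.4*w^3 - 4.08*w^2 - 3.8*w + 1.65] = 1.2*w^2 - 8.16*w - 3.8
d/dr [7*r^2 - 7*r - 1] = 14*r - 7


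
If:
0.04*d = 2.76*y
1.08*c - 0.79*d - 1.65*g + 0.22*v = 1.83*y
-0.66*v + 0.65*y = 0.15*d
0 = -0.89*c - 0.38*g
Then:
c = 12.0484680752923*y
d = 69.0*y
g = -28.2187804921319*y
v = -14.6969696969697*y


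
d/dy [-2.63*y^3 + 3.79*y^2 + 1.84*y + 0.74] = -7.89*y^2 + 7.58*y + 1.84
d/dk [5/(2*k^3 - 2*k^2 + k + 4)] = 5*(-6*k^2 + 4*k - 1)/(2*k^3 - 2*k^2 + k + 4)^2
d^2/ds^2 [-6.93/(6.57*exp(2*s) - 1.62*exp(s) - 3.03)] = (6.93*(13.14*exp(s) - 1.62)*(26.28*exp(s) - 3.24)*exp(s) + (182.1204*exp(s) - 11.2266)*(-6.57*exp(2*s) + 1.62*exp(s) + 3.03))*exp(s)/(-6.57*exp(2*s) + 1.62*exp(s) + 3.03)^3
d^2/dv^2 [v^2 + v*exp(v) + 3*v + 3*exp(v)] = v*exp(v) + 5*exp(v) + 2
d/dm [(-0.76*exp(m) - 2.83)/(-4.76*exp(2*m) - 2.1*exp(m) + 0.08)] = (-(0.76*exp(m) + 2.83)*(9.52*exp(m) + 2.1) + 3.6176*exp(2*m) + 1.596*exp(m) - 0.0608)*exp(m)/(4.76*exp(2*m) + 2.1*exp(m) - 0.08)^2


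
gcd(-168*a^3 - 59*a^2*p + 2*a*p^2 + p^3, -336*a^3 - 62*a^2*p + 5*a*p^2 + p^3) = -56*a^2 - a*p + p^2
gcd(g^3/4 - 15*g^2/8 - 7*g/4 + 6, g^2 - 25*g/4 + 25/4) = 1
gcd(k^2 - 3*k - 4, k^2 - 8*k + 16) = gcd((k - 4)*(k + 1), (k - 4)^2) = k - 4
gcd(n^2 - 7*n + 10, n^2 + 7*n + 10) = 1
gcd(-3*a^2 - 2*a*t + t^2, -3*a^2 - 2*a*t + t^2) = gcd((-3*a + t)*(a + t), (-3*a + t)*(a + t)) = -3*a^2 - 2*a*t + t^2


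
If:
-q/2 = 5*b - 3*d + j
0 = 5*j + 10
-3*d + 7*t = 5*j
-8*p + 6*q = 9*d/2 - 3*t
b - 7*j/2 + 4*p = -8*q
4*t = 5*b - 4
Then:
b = -1812/1261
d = -4024/1261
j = -2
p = 825/5044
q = -980/1261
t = -3526/1261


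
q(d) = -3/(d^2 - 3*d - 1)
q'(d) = -3*(3 - 2*d)/(d^2 - 3*d - 1)^2 = 3*(2*d - 3)/(-d^2 + 3*d + 1)^2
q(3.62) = -2.41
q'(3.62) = 8.21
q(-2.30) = -0.27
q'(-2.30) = -0.18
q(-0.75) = -1.66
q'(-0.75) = -4.11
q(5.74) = -0.20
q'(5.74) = 0.12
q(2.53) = 1.37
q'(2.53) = 1.29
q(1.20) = 0.95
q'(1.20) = -0.18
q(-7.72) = -0.04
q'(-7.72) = -0.01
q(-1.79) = -0.40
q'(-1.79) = -0.34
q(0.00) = 3.00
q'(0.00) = -9.00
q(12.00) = -0.03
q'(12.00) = 0.01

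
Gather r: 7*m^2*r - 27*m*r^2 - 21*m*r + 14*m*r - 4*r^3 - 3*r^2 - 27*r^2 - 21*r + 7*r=-4*r^3 + r^2*(-27*m - 30) + r*(7*m^2 - 7*m - 14)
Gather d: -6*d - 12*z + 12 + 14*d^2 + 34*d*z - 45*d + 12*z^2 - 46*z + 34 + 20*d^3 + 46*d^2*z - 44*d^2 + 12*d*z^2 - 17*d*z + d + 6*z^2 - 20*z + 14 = 20*d^3 + d^2*(46*z - 30) + d*(12*z^2 + 17*z - 50) + 18*z^2 - 78*z + 60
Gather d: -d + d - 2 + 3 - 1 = 0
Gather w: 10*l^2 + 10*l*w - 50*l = 10*l^2 + 10*l*w - 50*l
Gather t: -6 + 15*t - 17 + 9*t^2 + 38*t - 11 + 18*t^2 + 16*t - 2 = 27*t^2 + 69*t - 36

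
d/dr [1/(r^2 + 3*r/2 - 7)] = 2*(-4*r - 3)/(2*r^2 + 3*r - 14)^2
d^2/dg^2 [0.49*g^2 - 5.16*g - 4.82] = 0.980000000000000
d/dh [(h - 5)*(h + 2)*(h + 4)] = 3*h^2 + 2*h - 22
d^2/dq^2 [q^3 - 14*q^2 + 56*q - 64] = 6*q - 28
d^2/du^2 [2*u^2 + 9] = 4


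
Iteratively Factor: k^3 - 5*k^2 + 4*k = (k)*(k^2 - 5*k + 4) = k*(k - 4)*(k - 1)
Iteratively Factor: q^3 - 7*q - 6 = (q - 3)*(q^2 + 3*q + 2) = (q - 3)*(q + 2)*(q + 1)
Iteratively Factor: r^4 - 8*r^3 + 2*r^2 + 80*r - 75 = (r + 3)*(r^3 - 11*r^2 + 35*r - 25) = (r - 5)*(r + 3)*(r^2 - 6*r + 5) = (r - 5)^2*(r + 3)*(r - 1)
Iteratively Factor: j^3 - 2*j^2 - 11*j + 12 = (j - 4)*(j^2 + 2*j - 3) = (j - 4)*(j - 1)*(j + 3)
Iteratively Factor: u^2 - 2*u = (u)*(u - 2)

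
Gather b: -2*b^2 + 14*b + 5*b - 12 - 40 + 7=-2*b^2 + 19*b - 45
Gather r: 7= 7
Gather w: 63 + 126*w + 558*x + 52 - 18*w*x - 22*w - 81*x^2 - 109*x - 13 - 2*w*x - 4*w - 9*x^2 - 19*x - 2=w*(100 - 20*x) - 90*x^2 + 430*x + 100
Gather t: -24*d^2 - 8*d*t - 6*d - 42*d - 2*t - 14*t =-24*d^2 - 48*d + t*(-8*d - 16)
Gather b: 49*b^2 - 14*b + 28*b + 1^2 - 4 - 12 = 49*b^2 + 14*b - 15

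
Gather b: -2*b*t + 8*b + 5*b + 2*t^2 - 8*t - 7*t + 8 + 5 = b*(13 - 2*t) + 2*t^2 - 15*t + 13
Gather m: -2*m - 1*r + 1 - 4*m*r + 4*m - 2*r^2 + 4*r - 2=m*(2 - 4*r) - 2*r^2 + 3*r - 1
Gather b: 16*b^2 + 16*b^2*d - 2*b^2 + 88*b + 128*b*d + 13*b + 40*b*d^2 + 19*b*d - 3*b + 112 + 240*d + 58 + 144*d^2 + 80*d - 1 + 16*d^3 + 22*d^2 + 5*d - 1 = b^2*(16*d + 14) + b*(40*d^2 + 147*d + 98) + 16*d^3 + 166*d^2 + 325*d + 168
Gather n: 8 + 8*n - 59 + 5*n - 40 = 13*n - 91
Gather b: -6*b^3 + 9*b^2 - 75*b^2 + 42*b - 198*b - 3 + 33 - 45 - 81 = -6*b^3 - 66*b^2 - 156*b - 96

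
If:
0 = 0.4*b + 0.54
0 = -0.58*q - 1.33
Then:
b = -1.35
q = -2.29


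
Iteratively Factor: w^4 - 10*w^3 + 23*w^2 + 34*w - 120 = (w - 4)*(w^3 - 6*w^2 - w + 30) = (w - 5)*(w - 4)*(w^2 - w - 6) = (w - 5)*(w - 4)*(w - 3)*(w + 2)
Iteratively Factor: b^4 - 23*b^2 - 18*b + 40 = (b + 2)*(b^3 - 2*b^2 - 19*b + 20) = (b - 5)*(b + 2)*(b^2 + 3*b - 4) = (b - 5)*(b - 1)*(b + 2)*(b + 4)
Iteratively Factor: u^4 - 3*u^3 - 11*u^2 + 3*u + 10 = (u - 5)*(u^3 + 2*u^2 - u - 2) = (u - 5)*(u + 1)*(u^2 + u - 2) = (u - 5)*(u - 1)*(u + 1)*(u + 2)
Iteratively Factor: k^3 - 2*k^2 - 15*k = (k - 5)*(k^2 + 3*k) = k*(k - 5)*(k + 3)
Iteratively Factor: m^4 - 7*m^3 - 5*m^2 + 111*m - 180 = (m - 3)*(m^3 - 4*m^2 - 17*m + 60) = (m - 3)^2*(m^2 - m - 20) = (m - 3)^2*(m + 4)*(m - 5)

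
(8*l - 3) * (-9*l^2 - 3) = -72*l^3 + 27*l^2 - 24*l + 9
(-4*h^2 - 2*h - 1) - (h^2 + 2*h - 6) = -5*h^2 - 4*h + 5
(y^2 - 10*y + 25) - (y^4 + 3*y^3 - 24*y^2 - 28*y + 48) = -y^4 - 3*y^3 + 25*y^2 + 18*y - 23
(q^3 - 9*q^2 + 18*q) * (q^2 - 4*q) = q^5 - 13*q^4 + 54*q^3 - 72*q^2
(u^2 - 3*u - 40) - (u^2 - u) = -2*u - 40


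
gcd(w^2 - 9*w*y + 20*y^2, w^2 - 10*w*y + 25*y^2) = -w + 5*y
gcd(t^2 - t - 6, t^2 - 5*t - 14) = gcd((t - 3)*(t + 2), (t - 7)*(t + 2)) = t + 2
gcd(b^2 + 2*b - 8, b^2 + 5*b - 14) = b - 2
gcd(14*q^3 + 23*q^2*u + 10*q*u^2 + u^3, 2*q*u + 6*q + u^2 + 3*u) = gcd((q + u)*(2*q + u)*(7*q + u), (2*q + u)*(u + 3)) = 2*q + u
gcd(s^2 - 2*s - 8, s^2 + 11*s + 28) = 1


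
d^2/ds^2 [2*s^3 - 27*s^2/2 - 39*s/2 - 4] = 12*s - 27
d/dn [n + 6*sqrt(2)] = 1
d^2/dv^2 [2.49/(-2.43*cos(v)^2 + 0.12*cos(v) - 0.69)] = (58.812804*(1 - cos(v)^2)^2 - 2.178252*cos(v)^3 + 12.742326*cos(v)^2 + 4.562676*cos(v) - 50.53455)/(2.43*cos(v)^2 - 0.12*cos(v) + 0.69)^3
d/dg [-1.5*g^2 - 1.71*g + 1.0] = -3.0*g - 1.71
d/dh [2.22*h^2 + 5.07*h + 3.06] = 4.44*h + 5.07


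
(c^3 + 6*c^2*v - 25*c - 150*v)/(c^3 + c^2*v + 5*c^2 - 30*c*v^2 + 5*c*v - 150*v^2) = (5 - c)/(-c + 5*v)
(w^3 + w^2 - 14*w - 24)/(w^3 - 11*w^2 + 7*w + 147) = (w^2 - 2*w - 8)/(w^2 - 14*w + 49)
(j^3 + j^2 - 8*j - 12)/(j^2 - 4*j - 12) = (j^2 - j - 6)/(j - 6)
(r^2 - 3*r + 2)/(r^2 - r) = (r - 2)/r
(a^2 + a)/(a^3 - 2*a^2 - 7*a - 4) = a/(a^2 - 3*a - 4)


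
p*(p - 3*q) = p^2 - 3*p*q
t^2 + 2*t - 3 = (t - 1)*(t + 3)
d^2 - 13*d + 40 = (d - 8)*(d - 5)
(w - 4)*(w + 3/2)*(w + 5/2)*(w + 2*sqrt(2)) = w^4 + 2*sqrt(2)*w^3 - 49*w^2/4 - 49*sqrt(2)*w/2 - 15*w - 30*sqrt(2)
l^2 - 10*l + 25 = (l - 5)^2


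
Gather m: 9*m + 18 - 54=9*m - 36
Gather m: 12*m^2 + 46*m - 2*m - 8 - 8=12*m^2 + 44*m - 16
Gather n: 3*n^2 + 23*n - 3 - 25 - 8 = 3*n^2 + 23*n - 36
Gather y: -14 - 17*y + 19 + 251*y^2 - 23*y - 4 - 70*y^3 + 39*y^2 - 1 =-70*y^3 + 290*y^2 - 40*y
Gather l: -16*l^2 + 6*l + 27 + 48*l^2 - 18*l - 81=32*l^2 - 12*l - 54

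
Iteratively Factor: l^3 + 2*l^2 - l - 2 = (l - 1)*(l^2 + 3*l + 2) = (l - 1)*(l + 1)*(l + 2)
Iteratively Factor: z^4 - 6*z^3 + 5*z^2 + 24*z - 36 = (z - 2)*(z^3 - 4*z^2 - 3*z + 18) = (z - 3)*(z - 2)*(z^2 - z - 6) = (z - 3)^2*(z - 2)*(z + 2)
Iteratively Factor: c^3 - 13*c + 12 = (c + 4)*(c^2 - 4*c + 3) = (c - 1)*(c + 4)*(c - 3)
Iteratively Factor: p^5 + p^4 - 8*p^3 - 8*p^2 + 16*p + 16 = (p + 2)*(p^4 - p^3 - 6*p^2 + 4*p + 8) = (p + 1)*(p + 2)*(p^3 - 2*p^2 - 4*p + 8) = (p - 2)*(p + 1)*(p + 2)*(p^2 - 4) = (p - 2)*(p + 1)*(p + 2)^2*(p - 2)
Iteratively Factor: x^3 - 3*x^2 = (x)*(x^2 - 3*x) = x^2*(x - 3)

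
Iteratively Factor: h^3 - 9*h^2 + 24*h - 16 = (h - 4)*(h^2 - 5*h + 4) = (h - 4)^2*(h - 1)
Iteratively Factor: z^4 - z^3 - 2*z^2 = (z)*(z^3 - z^2 - 2*z) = z*(z + 1)*(z^2 - 2*z) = z^2*(z + 1)*(z - 2)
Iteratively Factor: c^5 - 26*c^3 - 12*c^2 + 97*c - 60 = (c + 3)*(c^4 - 3*c^3 - 17*c^2 + 39*c - 20) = (c - 1)*(c + 3)*(c^3 - 2*c^2 - 19*c + 20) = (c - 1)^2*(c + 3)*(c^2 - c - 20) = (c - 5)*(c - 1)^2*(c + 3)*(c + 4)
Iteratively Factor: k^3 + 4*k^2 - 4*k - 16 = (k + 2)*(k^2 + 2*k - 8) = (k - 2)*(k + 2)*(k + 4)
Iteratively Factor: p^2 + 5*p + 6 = (p + 3)*(p + 2)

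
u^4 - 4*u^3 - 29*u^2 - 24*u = u*(u - 8)*(u + 1)*(u + 3)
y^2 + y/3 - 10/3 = (y - 5/3)*(y + 2)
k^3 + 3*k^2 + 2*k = k*(k + 1)*(k + 2)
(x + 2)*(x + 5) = x^2 + 7*x + 10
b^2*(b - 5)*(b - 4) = b^4 - 9*b^3 + 20*b^2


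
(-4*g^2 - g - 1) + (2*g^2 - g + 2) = -2*g^2 - 2*g + 1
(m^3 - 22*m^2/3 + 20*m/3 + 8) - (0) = m^3 - 22*m^2/3 + 20*m/3 + 8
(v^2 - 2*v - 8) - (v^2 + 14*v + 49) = -16*v - 57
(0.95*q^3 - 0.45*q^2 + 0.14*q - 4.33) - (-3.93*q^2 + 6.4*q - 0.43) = 0.95*q^3 + 3.48*q^2 - 6.26*q - 3.9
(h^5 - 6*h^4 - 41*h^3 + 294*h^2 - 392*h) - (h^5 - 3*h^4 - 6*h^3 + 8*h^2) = -3*h^4 - 35*h^3 + 286*h^2 - 392*h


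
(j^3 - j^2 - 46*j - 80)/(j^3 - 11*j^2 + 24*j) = (j^2 + 7*j + 10)/(j*(j - 3))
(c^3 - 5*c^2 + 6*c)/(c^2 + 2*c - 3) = c*(c^2 - 5*c + 6)/(c^2 + 2*c - 3)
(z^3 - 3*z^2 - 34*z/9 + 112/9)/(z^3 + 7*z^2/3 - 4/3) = (9*z^2 - 45*z + 56)/(3*(3*z^2 + z - 2))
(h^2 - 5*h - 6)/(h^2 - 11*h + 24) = (h^2 - 5*h - 6)/(h^2 - 11*h + 24)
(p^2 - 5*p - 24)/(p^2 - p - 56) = (p + 3)/(p + 7)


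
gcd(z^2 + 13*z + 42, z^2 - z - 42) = z + 6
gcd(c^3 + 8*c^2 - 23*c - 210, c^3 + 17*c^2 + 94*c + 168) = c^2 + 13*c + 42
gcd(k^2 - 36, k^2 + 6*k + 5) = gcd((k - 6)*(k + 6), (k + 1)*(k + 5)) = 1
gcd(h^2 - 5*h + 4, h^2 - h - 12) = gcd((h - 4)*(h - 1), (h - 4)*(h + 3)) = h - 4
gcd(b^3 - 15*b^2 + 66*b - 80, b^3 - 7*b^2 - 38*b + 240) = b^2 - 13*b + 40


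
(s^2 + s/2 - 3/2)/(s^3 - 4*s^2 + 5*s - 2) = (s + 3/2)/(s^2 - 3*s + 2)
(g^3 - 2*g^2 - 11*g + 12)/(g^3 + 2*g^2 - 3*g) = (g - 4)/g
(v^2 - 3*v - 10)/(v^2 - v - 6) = (v - 5)/(v - 3)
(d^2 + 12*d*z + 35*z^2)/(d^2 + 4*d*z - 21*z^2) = (-d - 5*z)/(-d + 3*z)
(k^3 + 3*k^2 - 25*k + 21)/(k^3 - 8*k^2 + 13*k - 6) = (k^2 + 4*k - 21)/(k^2 - 7*k + 6)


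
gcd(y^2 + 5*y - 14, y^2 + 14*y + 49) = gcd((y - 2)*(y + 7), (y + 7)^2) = y + 7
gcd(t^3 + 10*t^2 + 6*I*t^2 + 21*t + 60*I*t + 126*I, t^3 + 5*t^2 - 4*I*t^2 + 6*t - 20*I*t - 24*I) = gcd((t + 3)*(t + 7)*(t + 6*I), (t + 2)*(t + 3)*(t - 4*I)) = t + 3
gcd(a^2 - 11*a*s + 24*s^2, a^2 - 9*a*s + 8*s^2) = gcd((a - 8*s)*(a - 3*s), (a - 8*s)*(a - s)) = -a + 8*s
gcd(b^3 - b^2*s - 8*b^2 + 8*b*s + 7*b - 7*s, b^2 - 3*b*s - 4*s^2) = 1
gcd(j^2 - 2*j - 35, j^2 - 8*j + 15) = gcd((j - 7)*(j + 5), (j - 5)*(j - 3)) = 1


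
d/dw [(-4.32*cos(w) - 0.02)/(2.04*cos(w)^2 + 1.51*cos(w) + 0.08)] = (-8.8128*cos(w)^2 - 0.0815999999999999*cos(w) + 0.3154)*sin(w)/(4.1616*cos(w)^4 + 6.1608*cos(w)^3 + 2.6065*cos(w)^2 + 0.2416*cos(w) + 0.0064)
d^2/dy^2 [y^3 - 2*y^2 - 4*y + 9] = 6*y - 4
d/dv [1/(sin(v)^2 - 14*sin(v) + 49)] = -2*cos(v)/(sin(v) - 7)^3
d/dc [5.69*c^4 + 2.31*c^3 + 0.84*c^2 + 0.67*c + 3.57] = 22.76*c^3 + 6.93*c^2 + 1.68*c + 0.67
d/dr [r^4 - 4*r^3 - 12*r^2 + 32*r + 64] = 4*r^3 - 12*r^2 - 24*r + 32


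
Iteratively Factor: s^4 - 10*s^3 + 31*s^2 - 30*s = (s - 5)*(s^3 - 5*s^2 + 6*s) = s*(s - 5)*(s^2 - 5*s + 6) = s*(s - 5)*(s - 3)*(s - 2)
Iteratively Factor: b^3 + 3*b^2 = (b)*(b^2 + 3*b) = b*(b + 3)*(b)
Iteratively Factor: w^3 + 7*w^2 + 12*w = (w + 3)*(w^2 + 4*w) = (w + 3)*(w + 4)*(w)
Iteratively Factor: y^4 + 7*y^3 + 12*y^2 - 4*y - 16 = (y + 2)*(y^3 + 5*y^2 + 2*y - 8) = (y + 2)^2*(y^2 + 3*y - 4) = (y + 2)^2*(y + 4)*(y - 1)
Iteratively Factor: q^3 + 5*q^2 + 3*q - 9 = (q + 3)*(q^2 + 2*q - 3) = (q + 3)^2*(q - 1)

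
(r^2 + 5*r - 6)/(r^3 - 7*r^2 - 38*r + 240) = (r - 1)/(r^2 - 13*r + 40)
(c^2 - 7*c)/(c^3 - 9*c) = (c - 7)/(c^2 - 9)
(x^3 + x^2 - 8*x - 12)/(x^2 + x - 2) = (x^2 - x - 6)/(x - 1)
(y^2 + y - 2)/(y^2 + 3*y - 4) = (y + 2)/(y + 4)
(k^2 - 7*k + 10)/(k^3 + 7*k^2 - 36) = (k - 5)/(k^2 + 9*k + 18)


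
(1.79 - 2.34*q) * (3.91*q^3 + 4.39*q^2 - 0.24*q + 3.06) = -9.1494*q^4 - 3.2737*q^3 + 8.4197*q^2 - 7.59*q + 5.4774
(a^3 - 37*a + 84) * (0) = 0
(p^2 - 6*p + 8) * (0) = 0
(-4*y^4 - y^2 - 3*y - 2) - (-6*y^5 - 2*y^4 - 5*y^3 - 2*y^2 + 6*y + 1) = 6*y^5 - 2*y^4 + 5*y^3 + y^2 - 9*y - 3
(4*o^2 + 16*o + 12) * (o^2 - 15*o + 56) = 4*o^4 - 44*o^3 - 4*o^2 + 716*o + 672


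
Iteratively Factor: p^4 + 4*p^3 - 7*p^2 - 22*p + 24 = (p - 2)*(p^3 + 6*p^2 + 5*p - 12) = (p - 2)*(p - 1)*(p^2 + 7*p + 12) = (p - 2)*(p - 1)*(p + 3)*(p + 4)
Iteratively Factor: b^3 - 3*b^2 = (b)*(b^2 - 3*b) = b^2*(b - 3)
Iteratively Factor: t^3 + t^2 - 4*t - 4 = (t + 2)*(t^2 - t - 2) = (t - 2)*(t + 2)*(t + 1)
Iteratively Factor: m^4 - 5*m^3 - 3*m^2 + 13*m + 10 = (m - 5)*(m^3 - 3*m - 2) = (m - 5)*(m + 1)*(m^2 - m - 2) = (m - 5)*(m + 1)^2*(m - 2)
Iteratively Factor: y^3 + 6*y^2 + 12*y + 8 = (y + 2)*(y^2 + 4*y + 4) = (y + 2)^2*(y + 2)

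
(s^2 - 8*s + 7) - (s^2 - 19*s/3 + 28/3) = -5*s/3 - 7/3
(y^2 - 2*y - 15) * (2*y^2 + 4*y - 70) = 2*y^4 - 108*y^2 + 80*y + 1050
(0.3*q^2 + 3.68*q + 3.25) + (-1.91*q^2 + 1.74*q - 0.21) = -1.61*q^2 + 5.42*q + 3.04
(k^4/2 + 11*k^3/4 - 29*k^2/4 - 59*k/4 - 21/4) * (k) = k^5/2 + 11*k^4/4 - 29*k^3/4 - 59*k^2/4 - 21*k/4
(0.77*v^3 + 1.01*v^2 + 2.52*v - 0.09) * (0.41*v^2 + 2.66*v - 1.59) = 0.3157*v^5 + 2.4623*v^4 + 2.4955*v^3 + 5.0604*v^2 - 4.2462*v + 0.1431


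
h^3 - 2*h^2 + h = h*(h - 1)^2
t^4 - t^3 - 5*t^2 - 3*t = t*(t - 3)*(t + 1)^2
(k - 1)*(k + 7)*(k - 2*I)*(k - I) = k^4 + 6*k^3 - 3*I*k^3 - 9*k^2 - 18*I*k^2 - 12*k + 21*I*k + 14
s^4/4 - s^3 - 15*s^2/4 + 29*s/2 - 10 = (s/4 + 1)*(s - 5)*(s - 2)*(s - 1)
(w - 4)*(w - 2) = w^2 - 6*w + 8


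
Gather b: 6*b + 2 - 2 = 6*b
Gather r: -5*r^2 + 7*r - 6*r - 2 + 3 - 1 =-5*r^2 + r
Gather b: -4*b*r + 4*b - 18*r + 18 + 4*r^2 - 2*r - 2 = b*(4 - 4*r) + 4*r^2 - 20*r + 16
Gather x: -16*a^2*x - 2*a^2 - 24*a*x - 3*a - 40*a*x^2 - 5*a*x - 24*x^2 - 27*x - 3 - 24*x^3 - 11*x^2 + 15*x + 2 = -2*a^2 - 3*a - 24*x^3 + x^2*(-40*a - 35) + x*(-16*a^2 - 29*a - 12) - 1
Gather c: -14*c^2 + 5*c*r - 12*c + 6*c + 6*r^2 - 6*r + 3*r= -14*c^2 + c*(5*r - 6) + 6*r^2 - 3*r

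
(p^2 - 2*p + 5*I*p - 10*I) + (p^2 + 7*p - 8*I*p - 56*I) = 2*p^2 + 5*p - 3*I*p - 66*I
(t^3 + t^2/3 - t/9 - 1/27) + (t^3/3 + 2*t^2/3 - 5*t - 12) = 4*t^3/3 + t^2 - 46*t/9 - 325/27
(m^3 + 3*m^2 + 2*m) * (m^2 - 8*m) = m^5 - 5*m^4 - 22*m^3 - 16*m^2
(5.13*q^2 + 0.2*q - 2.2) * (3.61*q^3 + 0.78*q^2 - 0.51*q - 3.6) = 18.5193*q^5 + 4.7234*q^4 - 10.4023*q^3 - 20.286*q^2 + 0.402*q + 7.92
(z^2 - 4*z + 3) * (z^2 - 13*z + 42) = z^4 - 17*z^3 + 97*z^2 - 207*z + 126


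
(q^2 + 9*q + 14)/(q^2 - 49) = (q + 2)/(q - 7)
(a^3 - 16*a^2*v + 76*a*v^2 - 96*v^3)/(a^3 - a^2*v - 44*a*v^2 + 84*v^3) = (a - 8*v)/(a + 7*v)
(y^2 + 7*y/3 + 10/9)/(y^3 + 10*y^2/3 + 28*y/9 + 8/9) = (3*y + 5)/(3*y^2 + 8*y + 4)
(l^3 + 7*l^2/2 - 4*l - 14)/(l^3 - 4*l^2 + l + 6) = (l^2 + 11*l/2 + 7)/(l^2 - 2*l - 3)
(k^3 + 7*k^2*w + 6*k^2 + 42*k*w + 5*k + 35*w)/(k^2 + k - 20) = (k^2 + 7*k*w + k + 7*w)/(k - 4)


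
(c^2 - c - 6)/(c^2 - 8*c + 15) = (c + 2)/(c - 5)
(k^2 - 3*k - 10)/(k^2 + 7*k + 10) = (k - 5)/(k + 5)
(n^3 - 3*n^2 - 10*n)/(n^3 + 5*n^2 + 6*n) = (n - 5)/(n + 3)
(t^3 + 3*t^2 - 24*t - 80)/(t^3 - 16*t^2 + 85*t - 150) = (t^2 + 8*t + 16)/(t^2 - 11*t + 30)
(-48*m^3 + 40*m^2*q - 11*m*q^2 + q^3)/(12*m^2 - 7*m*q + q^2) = -4*m + q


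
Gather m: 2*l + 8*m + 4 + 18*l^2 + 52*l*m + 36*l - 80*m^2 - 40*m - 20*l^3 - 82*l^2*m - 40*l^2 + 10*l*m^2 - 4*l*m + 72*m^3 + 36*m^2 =-20*l^3 - 22*l^2 + 38*l + 72*m^3 + m^2*(10*l - 44) + m*(-82*l^2 + 48*l - 32) + 4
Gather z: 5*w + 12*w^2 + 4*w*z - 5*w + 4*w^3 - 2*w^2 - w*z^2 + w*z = 4*w^3 + 10*w^2 - w*z^2 + 5*w*z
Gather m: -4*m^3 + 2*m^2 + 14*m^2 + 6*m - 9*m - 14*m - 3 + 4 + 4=-4*m^3 + 16*m^2 - 17*m + 5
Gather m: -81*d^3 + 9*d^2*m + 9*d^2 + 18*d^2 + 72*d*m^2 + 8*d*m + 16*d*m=-81*d^3 + 27*d^2 + 72*d*m^2 + m*(9*d^2 + 24*d)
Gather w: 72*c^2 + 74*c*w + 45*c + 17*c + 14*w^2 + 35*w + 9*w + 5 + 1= 72*c^2 + 62*c + 14*w^2 + w*(74*c + 44) + 6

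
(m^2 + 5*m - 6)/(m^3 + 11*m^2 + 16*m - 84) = (m - 1)/(m^2 + 5*m - 14)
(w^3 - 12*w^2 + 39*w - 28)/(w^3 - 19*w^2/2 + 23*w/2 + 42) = 2*(w - 1)/(2*w + 3)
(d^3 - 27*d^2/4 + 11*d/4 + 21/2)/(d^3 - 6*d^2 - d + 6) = (d - 7/4)/(d - 1)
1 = 1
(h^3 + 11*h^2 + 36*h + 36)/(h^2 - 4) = (h^2 + 9*h + 18)/(h - 2)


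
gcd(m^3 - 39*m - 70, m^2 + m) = 1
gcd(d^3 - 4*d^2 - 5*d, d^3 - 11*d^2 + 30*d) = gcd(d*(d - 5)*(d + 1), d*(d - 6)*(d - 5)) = d^2 - 5*d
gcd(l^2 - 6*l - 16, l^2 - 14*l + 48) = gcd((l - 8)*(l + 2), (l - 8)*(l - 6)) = l - 8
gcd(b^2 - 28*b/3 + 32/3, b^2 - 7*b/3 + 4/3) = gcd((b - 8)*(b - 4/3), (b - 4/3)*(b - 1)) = b - 4/3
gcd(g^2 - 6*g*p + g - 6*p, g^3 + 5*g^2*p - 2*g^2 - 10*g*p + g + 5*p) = 1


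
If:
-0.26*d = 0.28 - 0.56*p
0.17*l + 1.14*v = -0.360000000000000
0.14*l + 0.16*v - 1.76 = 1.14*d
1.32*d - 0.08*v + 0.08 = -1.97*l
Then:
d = -1.49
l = 0.94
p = -0.19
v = -0.46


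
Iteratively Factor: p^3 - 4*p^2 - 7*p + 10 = (p - 1)*(p^2 - 3*p - 10) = (p - 1)*(p + 2)*(p - 5)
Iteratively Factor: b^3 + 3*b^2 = (b)*(b^2 + 3*b) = b^2*(b + 3)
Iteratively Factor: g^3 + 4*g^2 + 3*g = (g + 1)*(g^2 + 3*g) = (g + 1)*(g + 3)*(g)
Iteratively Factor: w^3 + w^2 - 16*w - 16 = (w - 4)*(w^2 + 5*w + 4) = (w - 4)*(w + 4)*(w + 1)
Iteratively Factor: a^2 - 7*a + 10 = (a - 5)*(a - 2)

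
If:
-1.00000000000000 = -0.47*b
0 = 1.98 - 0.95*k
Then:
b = 2.13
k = 2.08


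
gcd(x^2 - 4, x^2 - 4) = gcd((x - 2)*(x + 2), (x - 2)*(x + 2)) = x^2 - 4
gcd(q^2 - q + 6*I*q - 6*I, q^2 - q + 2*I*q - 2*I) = q - 1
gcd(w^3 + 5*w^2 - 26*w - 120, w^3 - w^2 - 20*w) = w^2 - w - 20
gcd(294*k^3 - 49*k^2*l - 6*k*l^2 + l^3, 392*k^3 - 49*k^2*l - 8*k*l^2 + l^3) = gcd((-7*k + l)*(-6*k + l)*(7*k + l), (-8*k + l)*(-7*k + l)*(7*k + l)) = 49*k^2 - l^2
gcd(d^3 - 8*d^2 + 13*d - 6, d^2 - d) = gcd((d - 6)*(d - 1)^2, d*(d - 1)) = d - 1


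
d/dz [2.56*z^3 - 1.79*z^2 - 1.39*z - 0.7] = 7.68*z^2 - 3.58*z - 1.39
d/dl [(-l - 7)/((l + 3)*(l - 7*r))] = ((l + 3)*(l + 7) - (l + 3)*(l - 7*r) + (l + 7)*(l - 7*r))/((l + 3)^2*(l - 7*r)^2)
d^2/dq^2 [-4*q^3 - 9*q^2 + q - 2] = -24*q - 18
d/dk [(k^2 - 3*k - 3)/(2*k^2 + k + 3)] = (7*k^2 + 18*k - 6)/(4*k^4 + 4*k^3 + 13*k^2 + 6*k + 9)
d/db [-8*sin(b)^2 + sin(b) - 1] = (1 - 16*sin(b))*cos(b)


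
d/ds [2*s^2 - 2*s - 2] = 4*s - 2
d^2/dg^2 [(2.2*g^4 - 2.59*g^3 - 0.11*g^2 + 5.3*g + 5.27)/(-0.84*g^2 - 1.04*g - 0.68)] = (-3.10464*g^6 - 11.53152*g^5 - 21.81696*g^4 - 29.92112*g^3 - 23.905536*g^2 - 2.27337599999999*g + 2.218432)/(0.592704*g^6 + 2.201472*g^5 + 4.165056*g^4 + 4.689152*g^3 + 3.371712*g^2 + 1.442688*g + 0.314432)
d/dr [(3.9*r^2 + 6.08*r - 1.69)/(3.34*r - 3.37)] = (13.026*r^2 - 26.286*r - 14.845)/(11.1556*r^2 - 22.5116*r + 11.3569)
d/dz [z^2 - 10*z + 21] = 2*z - 10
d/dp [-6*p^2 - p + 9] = -12*p - 1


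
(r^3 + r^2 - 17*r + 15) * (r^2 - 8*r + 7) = r^5 - 7*r^4 - 18*r^3 + 158*r^2 - 239*r + 105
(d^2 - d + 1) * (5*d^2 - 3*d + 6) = 5*d^4 - 8*d^3 + 14*d^2 - 9*d + 6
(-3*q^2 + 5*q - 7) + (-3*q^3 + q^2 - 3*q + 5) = -3*q^3 - 2*q^2 + 2*q - 2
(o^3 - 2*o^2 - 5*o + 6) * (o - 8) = o^4 - 10*o^3 + 11*o^2 + 46*o - 48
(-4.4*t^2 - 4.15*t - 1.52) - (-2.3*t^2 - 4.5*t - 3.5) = -2.1*t^2 + 0.35*t + 1.98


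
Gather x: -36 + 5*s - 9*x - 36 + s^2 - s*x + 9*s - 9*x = s^2 + 14*s + x*(-s - 18) - 72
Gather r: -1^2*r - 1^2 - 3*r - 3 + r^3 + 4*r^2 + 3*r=r^3 + 4*r^2 - r - 4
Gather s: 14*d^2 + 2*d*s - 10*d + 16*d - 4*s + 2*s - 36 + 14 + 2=14*d^2 + 6*d + s*(2*d - 2) - 20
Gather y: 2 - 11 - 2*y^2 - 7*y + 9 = -2*y^2 - 7*y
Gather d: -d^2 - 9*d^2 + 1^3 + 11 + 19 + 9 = 40 - 10*d^2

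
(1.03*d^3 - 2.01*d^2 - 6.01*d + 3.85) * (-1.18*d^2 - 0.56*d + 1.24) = -1.2154*d^5 + 1.795*d^4 + 9.4946*d^3 - 3.6698*d^2 - 9.6084*d + 4.774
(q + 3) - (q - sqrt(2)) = sqrt(2) + 3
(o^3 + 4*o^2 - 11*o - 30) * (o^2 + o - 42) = o^5 + 5*o^4 - 49*o^3 - 209*o^2 + 432*o + 1260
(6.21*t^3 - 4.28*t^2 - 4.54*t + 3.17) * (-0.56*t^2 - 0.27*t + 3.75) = -3.4776*t^5 + 0.7201*t^4 + 26.9855*t^3 - 16.5994*t^2 - 17.8809*t + 11.8875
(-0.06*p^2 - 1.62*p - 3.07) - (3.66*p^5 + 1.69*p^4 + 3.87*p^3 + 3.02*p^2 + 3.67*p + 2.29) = -3.66*p^5 - 1.69*p^4 - 3.87*p^3 - 3.08*p^2 - 5.29*p - 5.36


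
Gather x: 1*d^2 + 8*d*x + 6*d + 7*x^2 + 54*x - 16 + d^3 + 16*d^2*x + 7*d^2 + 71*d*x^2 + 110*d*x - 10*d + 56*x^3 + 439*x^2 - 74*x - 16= d^3 + 8*d^2 - 4*d + 56*x^3 + x^2*(71*d + 446) + x*(16*d^2 + 118*d - 20) - 32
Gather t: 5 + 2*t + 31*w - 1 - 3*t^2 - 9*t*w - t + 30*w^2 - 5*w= -3*t^2 + t*(1 - 9*w) + 30*w^2 + 26*w + 4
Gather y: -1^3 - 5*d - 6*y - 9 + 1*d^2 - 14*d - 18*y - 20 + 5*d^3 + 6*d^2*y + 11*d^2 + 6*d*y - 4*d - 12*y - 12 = 5*d^3 + 12*d^2 - 23*d + y*(6*d^2 + 6*d - 36) - 42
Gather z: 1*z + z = 2*z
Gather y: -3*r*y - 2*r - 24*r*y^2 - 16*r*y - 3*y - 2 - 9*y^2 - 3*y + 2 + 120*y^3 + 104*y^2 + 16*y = -2*r + 120*y^3 + y^2*(95 - 24*r) + y*(10 - 19*r)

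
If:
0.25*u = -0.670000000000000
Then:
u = -2.68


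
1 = 1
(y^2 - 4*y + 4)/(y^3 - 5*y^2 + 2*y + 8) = (y - 2)/(y^2 - 3*y - 4)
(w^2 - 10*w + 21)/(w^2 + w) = (w^2 - 10*w + 21)/(w*(w + 1))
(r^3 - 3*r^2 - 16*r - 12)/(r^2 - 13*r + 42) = (r^2 + 3*r + 2)/(r - 7)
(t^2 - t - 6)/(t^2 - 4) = (t - 3)/(t - 2)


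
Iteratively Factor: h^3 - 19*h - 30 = (h - 5)*(h^2 + 5*h + 6) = (h - 5)*(h + 2)*(h + 3)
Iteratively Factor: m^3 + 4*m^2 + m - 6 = (m + 3)*(m^2 + m - 2) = (m - 1)*(m + 3)*(m + 2)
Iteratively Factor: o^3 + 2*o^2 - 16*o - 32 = (o + 4)*(o^2 - 2*o - 8) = (o + 2)*(o + 4)*(o - 4)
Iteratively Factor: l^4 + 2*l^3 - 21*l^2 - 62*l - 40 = (l + 4)*(l^3 - 2*l^2 - 13*l - 10) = (l + 1)*(l + 4)*(l^2 - 3*l - 10) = (l - 5)*(l + 1)*(l + 4)*(l + 2)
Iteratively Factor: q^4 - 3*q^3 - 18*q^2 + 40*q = (q - 2)*(q^3 - q^2 - 20*q) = (q - 5)*(q - 2)*(q^2 + 4*q) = q*(q - 5)*(q - 2)*(q + 4)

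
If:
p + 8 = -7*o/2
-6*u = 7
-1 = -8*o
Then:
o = 1/8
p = -135/16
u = -7/6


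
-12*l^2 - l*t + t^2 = (-4*l + t)*(3*l + t)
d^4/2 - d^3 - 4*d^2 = d^2*(d/2 + 1)*(d - 4)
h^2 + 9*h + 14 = (h + 2)*(h + 7)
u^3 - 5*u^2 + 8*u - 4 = (u - 2)^2*(u - 1)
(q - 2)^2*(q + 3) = q^3 - q^2 - 8*q + 12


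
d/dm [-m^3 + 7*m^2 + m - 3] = -3*m^2 + 14*m + 1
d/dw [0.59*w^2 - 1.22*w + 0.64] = 1.18*w - 1.22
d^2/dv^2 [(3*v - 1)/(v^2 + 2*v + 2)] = 2*(4*(v + 1)^2*(3*v - 1) - (9*v + 5)*(v^2 + 2*v + 2))/(v^2 + 2*v + 2)^3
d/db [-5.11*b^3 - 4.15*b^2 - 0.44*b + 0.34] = -15.33*b^2 - 8.3*b - 0.44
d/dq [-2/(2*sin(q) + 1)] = 4*cos(q)/(2*sin(q) + 1)^2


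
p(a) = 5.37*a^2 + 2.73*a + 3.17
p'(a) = 10.74*a + 2.73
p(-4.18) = 85.59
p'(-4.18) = -42.16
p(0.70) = 7.71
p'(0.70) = 10.25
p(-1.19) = 7.53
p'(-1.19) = -10.05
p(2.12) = 33.09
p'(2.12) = 25.50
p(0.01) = 3.20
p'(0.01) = 2.84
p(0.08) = 3.42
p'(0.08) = 3.59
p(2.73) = 50.64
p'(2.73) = 32.05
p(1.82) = 25.93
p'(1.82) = 22.28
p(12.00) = 809.21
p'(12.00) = 131.61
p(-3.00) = 43.31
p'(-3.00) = -29.49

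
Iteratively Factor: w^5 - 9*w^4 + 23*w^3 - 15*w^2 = (w)*(w^4 - 9*w^3 + 23*w^2 - 15*w) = w*(w - 3)*(w^3 - 6*w^2 + 5*w) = w^2*(w - 3)*(w^2 - 6*w + 5) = w^2*(w - 3)*(w - 1)*(w - 5)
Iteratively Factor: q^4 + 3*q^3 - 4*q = (q + 2)*(q^3 + q^2 - 2*q) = (q + 2)^2*(q^2 - q) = (q - 1)*(q + 2)^2*(q)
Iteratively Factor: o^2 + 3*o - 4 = (o - 1)*(o + 4)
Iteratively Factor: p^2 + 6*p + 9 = (p + 3)*(p + 3)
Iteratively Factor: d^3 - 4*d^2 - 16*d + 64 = (d - 4)*(d^2 - 16) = (d - 4)^2*(d + 4)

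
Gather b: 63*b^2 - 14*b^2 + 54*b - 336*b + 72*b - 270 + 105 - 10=49*b^2 - 210*b - 175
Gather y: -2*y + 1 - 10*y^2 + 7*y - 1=-10*y^2 + 5*y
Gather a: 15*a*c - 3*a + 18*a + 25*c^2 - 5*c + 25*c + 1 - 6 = a*(15*c + 15) + 25*c^2 + 20*c - 5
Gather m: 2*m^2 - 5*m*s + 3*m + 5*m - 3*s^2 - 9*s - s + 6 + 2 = 2*m^2 + m*(8 - 5*s) - 3*s^2 - 10*s + 8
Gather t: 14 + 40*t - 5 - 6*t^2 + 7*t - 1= -6*t^2 + 47*t + 8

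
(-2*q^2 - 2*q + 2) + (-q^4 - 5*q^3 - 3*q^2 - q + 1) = -q^4 - 5*q^3 - 5*q^2 - 3*q + 3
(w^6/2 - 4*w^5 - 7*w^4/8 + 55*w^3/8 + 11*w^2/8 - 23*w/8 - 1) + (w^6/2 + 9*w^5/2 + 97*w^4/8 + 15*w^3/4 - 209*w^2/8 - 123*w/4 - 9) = w^6 + w^5/2 + 45*w^4/4 + 85*w^3/8 - 99*w^2/4 - 269*w/8 - 10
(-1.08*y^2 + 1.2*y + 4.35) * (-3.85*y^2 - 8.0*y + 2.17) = 4.158*y^4 + 4.02*y^3 - 28.6911*y^2 - 32.196*y + 9.4395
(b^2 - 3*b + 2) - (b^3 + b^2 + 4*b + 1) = -b^3 - 7*b + 1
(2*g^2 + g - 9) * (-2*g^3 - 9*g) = -4*g^5 - 2*g^4 - 9*g^2 + 81*g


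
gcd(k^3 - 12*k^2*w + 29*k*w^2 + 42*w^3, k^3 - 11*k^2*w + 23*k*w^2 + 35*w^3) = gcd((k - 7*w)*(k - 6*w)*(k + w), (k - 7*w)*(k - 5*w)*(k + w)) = -k^2 + 6*k*w + 7*w^2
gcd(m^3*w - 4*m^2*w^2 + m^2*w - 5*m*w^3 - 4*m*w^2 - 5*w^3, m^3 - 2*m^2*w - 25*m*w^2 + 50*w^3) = -m + 5*w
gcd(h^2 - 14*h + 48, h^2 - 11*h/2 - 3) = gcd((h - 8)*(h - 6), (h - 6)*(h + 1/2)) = h - 6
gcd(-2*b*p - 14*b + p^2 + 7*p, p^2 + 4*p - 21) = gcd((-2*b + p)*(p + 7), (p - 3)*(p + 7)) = p + 7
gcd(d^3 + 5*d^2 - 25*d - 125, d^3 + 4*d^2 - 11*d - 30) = d + 5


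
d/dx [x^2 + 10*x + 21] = 2*x + 10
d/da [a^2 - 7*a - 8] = 2*a - 7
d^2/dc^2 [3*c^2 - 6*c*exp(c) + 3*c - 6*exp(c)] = -6*c*exp(c) - 18*exp(c) + 6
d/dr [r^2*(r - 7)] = r*(3*r - 14)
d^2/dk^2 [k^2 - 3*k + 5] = 2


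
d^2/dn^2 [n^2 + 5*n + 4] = 2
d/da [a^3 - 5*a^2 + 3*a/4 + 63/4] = 3*a^2 - 10*a + 3/4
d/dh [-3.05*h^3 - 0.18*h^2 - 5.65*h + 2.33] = -9.15*h^2 - 0.36*h - 5.65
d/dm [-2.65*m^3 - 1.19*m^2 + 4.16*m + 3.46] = -7.95*m^2 - 2.38*m + 4.16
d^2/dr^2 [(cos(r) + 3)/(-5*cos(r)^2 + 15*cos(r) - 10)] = (9*(1 - cos(2*r))^2*cos(r) + 15*(1 - cos(2*r))^2 + 227*cos(r) + 42*cos(2*r) - 33*cos(3*r) - 2*cos(5*r) - 234)/(20*(cos(r) - 2)^3*(cos(r) - 1)^3)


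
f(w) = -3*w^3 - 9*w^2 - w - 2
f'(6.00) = -433.00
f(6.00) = -980.00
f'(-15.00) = -1756.00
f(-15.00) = 8113.00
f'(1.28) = -38.79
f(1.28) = -24.32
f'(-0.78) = 7.56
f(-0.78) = -5.27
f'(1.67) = -56.16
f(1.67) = -42.74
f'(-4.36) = -93.61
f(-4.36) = 79.92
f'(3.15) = -147.00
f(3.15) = -188.22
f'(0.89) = -24.15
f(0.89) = -12.13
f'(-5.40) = -166.24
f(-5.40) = 213.35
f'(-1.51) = 5.66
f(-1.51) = -10.68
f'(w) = -9*w^2 - 18*w - 1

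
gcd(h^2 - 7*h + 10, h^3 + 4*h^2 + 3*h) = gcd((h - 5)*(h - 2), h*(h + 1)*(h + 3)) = 1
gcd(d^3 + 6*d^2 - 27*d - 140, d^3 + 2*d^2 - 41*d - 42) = d + 7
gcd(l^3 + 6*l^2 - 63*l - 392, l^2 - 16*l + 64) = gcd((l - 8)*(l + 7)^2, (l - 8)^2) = l - 8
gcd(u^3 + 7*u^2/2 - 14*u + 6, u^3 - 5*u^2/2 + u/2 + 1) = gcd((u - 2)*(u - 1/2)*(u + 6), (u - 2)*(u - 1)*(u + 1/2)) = u - 2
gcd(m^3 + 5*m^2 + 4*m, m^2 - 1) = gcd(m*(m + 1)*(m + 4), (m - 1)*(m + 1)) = m + 1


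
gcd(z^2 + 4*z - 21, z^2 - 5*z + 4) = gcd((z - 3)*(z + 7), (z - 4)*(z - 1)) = 1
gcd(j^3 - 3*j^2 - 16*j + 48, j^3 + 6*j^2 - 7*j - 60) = j^2 + j - 12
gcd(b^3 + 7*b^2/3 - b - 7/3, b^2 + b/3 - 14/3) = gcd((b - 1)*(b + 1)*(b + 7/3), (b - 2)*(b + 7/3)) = b + 7/3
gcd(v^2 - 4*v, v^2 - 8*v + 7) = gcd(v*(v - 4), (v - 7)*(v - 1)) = 1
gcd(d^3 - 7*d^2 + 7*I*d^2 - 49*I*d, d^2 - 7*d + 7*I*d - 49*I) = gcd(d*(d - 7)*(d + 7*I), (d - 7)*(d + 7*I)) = d^2 + d*(-7 + 7*I) - 49*I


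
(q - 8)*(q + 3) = q^2 - 5*q - 24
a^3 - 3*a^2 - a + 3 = (a - 3)*(a - 1)*(a + 1)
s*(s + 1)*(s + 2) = s^3 + 3*s^2 + 2*s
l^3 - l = l*(l - 1)*(l + 1)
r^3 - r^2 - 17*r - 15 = (r - 5)*(r + 1)*(r + 3)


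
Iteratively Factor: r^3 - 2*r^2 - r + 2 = (r - 2)*(r^2 - 1) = (r - 2)*(r + 1)*(r - 1)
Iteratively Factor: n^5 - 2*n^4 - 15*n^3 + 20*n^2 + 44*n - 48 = (n - 2)*(n^4 - 15*n^2 - 10*n + 24) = (n - 2)*(n + 2)*(n^3 - 2*n^2 - 11*n + 12) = (n - 4)*(n - 2)*(n + 2)*(n^2 + 2*n - 3) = (n - 4)*(n - 2)*(n - 1)*(n + 2)*(n + 3)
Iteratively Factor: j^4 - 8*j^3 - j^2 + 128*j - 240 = (j - 4)*(j^3 - 4*j^2 - 17*j + 60) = (j - 5)*(j - 4)*(j^2 + j - 12) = (j - 5)*(j - 4)*(j - 3)*(j + 4)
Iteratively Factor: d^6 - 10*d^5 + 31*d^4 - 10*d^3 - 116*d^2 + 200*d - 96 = (d - 2)*(d^5 - 8*d^4 + 15*d^3 + 20*d^2 - 76*d + 48) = (d - 2)^2*(d^4 - 6*d^3 + 3*d^2 + 26*d - 24) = (d - 3)*(d - 2)^2*(d^3 - 3*d^2 - 6*d + 8) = (d - 3)*(d - 2)^2*(d - 1)*(d^2 - 2*d - 8) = (d - 4)*(d - 3)*(d - 2)^2*(d - 1)*(d + 2)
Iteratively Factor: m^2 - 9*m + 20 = (m - 5)*(m - 4)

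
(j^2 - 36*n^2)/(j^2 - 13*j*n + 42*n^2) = (j + 6*n)/(j - 7*n)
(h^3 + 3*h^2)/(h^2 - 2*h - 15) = h^2/(h - 5)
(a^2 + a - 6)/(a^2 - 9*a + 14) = (a + 3)/(a - 7)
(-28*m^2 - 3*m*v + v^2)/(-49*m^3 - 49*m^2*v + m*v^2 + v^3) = (4*m + v)/(7*m^2 + 8*m*v + v^2)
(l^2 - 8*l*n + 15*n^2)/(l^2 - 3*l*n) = (l - 5*n)/l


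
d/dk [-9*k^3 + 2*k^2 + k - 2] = -27*k^2 + 4*k + 1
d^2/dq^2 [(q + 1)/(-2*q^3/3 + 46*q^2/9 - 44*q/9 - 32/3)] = 9*(-27*q^2 + 234*q - 532)/(27*q^6 - 702*q^5 + 7380*q^4 - 40040*q^3 + 118080*q^2 - 179712*q + 110592)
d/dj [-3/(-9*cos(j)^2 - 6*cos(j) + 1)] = 18*(3*cos(j) + 1)*sin(j)/(9*cos(j)^2 + 6*cos(j) - 1)^2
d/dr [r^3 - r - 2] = 3*r^2 - 1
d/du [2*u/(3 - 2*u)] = 6/(2*u - 3)^2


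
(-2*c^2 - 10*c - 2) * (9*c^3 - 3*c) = -18*c^5 - 90*c^4 - 12*c^3 + 30*c^2 + 6*c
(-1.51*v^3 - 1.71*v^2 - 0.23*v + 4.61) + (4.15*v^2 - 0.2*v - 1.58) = -1.51*v^3 + 2.44*v^2 - 0.43*v + 3.03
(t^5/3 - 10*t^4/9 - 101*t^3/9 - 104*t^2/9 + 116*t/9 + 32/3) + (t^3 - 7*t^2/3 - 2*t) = t^5/3 - 10*t^4/9 - 92*t^3/9 - 125*t^2/9 + 98*t/9 + 32/3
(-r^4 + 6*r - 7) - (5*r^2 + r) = -r^4 - 5*r^2 + 5*r - 7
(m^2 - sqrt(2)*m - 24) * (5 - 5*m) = -5*m^3 + 5*m^2 + 5*sqrt(2)*m^2 - 5*sqrt(2)*m + 120*m - 120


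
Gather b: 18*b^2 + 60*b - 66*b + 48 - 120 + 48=18*b^2 - 6*b - 24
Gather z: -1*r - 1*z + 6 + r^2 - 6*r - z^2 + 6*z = r^2 - 7*r - z^2 + 5*z + 6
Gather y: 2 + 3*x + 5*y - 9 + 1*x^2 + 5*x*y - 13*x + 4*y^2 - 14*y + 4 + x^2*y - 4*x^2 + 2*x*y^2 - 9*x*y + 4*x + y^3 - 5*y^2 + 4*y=-3*x^2 - 6*x + y^3 + y^2*(2*x - 1) + y*(x^2 - 4*x - 5) - 3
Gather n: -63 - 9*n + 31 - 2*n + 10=-11*n - 22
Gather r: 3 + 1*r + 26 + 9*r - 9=10*r + 20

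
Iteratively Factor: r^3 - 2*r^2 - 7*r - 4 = (r + 1)*(r^2 - 3*r - 4) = (r + 1)^2*(r - 4)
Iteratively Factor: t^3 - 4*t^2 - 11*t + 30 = (t - 5)*(t^2 + t - 6) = (t - 5)*(t - 2)*(t + 3)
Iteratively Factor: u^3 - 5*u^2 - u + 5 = (u - 5)*(u^2 - 1) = (u - 5)*(u - 1)*(u + 1)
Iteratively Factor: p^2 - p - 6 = (p + 2)*(p - 3)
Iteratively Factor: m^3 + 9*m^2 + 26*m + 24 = (m + 4)*(m^2 + 5*m + 6) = (m + 2)*(m + 4)*(m + 3)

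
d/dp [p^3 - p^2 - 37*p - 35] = 3*p^2 - 2*p - 37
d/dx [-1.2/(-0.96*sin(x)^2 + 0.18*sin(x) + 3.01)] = (0.216 - 2.304*sin(x))*cos(x)/(-0.96*sin(x)^2 + 0.18*sin(x) + 3.01)^2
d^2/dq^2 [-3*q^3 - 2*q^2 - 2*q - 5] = -18*q - 4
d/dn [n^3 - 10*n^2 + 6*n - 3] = 3*n^2 - 20*n + 6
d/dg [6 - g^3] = -3*g^2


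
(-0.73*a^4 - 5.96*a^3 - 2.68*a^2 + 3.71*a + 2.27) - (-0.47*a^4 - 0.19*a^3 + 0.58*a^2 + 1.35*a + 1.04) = -0.26*a^4 - 5.77*a^3 - 3.26*a^2 + 2.36*a + 1.23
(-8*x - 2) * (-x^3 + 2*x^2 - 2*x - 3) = 8*x^4 - 14*x^3 + 12*x^2 + 28*x + 6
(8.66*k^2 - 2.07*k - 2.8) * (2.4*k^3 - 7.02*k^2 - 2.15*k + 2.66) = 20.784*k^5 - 65.7612*k^4 - 10.8076*k^3 + 47.1421*k^2 + 0.5138*k - 7.448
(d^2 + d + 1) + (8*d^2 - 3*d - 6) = 9*d^2 - 2*d - 5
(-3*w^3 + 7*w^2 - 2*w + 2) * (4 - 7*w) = 21*w^4 - 61*w^3 + 42*w^2 - 22*w + 8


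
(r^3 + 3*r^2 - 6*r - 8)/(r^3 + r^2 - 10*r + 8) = (r + 1)/(r - 1)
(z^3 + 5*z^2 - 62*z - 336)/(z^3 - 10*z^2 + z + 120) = (z^2 + 13*z + 42)/(z^2 - 2*z - 15)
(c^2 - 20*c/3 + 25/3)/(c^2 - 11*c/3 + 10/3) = (c - 5)/(c - 2)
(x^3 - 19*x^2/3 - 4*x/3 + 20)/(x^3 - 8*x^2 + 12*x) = (x + 5/3)/x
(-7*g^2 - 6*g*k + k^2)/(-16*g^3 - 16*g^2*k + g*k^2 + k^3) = (7*g - k)/(16*g^2 - k^2)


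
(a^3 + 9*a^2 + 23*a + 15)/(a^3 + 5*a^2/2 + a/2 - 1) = 2*(a^2 + 8*a + 15)/(2*a^2 + 3*a - 2)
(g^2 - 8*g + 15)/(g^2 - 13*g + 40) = (g - 3)/(g - 8)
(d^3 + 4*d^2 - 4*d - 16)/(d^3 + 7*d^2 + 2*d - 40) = (d + 2)/(d + 5)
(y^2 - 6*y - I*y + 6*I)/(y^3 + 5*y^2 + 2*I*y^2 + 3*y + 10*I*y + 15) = (y - 6)/(y^2 + y*(5 + 3*I) + 15*I)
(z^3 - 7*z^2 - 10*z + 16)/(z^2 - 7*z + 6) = (z^2 - 6*z - 16)/(z - 6)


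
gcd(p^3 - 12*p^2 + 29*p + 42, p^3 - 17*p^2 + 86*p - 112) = p - 7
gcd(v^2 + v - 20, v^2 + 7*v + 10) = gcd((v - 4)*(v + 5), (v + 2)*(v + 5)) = v + 5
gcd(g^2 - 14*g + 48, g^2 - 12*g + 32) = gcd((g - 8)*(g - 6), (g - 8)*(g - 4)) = g - 8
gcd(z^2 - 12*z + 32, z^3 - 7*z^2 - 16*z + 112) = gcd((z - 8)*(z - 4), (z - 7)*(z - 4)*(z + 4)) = z - 4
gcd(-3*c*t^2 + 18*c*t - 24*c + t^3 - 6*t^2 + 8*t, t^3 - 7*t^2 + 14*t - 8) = t^2 - 6*t + 8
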